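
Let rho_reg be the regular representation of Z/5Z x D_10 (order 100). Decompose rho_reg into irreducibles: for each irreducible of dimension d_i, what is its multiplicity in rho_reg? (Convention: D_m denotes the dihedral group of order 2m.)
Each irreducible V_i of dimension d_i appears with multiplicity d_i, i.e. rho_reg = (direct sum over all irreducibles V_i) d_i V_i. The irreducible dimensions for Z/5Z x D_10 are 1, 1, 1, 1, 1, 1, 1, 1, 1, 1, 1, 1, 1, 1, 1, 1, 1, 1, 1, 1, 2, 2, 2, 2, 2, 2, 2, 2, 2, 2, 2, 2, 2, 2, 2, 2, 2, 2, 2, 2: 20 irreducibles of dimension 1, each with multiplicity 1; 20 irreducibles of dimension 2, each with multiplicity 2. Total dimension 20*1*1 + 20*2*2 = 100 = |G|.

Reasoning: General theorem: in the regular representation of a finite group G, each irreducible appears with multiplicity equal to its dimension. Check: dim(rho_reg) = sum d_i^2 = 1 + 1 + 1 + 1 + 1 + 1 + 1 + 1 + 1 + 1 + 1 + 1 + 1 + 1 + 1 + 1 + 1 + 1 + 1 + 1 + 4 + 4 + 4 + 4 + 4 + 4 + 4 + 4 + 4 + 4 + 4 + 4 + 4 + 4 + 4 + 4 + 4 + 4 + 4 + 4 = 100 = |G|.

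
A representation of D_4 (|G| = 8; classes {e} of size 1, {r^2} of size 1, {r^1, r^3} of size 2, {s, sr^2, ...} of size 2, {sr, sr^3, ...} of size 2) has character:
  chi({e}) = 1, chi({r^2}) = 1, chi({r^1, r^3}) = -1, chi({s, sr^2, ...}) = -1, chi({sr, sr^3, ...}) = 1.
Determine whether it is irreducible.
Irreducible: <chi, chi> = 1.

Derivation: <chi, chi> = (1/|G|) sum_C |C| * |chi(C)|^2 = (1/8)[1*|1|^2 + 1*|1|^2 + 2*|-1|^2 + 2*|-1|^2 + 2*|1|^2]
  = (1/8)[(1) + (1) + (2) + (2) + (2)] = 8/8 = 1.
A character is irreducible iff <chi, chi> = 1, so this representation is irreducible.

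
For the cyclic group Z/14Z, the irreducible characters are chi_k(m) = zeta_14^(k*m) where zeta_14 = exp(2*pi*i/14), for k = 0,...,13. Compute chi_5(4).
chi_5(4) = zeta_14^20 = exp(6*I*pi/7)

Justification: chi_5(4) = zeta_14^(5*4) = zeta_14^20. Since zeta_14^14 = 1, this equals zeta_14^6 = exp(2*pi*i*6/14) = exp(6*I*pi/7).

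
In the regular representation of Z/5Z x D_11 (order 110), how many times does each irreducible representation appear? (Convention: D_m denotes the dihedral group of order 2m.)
Each irreducible V_i of dimension d_i appears with multiplicity d_i, i.e. rho_reg = (direct sum over all irreducibles V_i) d_i V_i. The irreducible dimensions for Z/5Z x D_11 are 1, 1, 1, 1, 1, 1, 1, 1, 1, 1, 2, 2, 2, 2, 2, 2, 2, 2, 2, 2, 2, 2, 2, 2, 2, 2, 2, 2, 2, 2, 2, 2, 2, 2, 2: 10 irreducibles of dimension 1, each with multiplicity 1; 25 irreducibles of dimension 2, each with multiplicity 2. Total dimension 10*1*1 + 25*2*2 = 110 = |G|.

Explanation: General theorem: in the regular representation of a finite group G, each irreducible appears with multiplicity equal to its dimension. Check: dim(rho_reg) = sum d_i^2 = 1 + 1 + 1 + 1 + 1 + 1 + 1 + 1 + 1 + 1 + 4 + 4 + 4 + 4 + 4 + 4 + 4 + 4 + 4 + 4 + 4 + 4 + 4 + 4 + 4 + 4 + 4 + 4 + 4 + 4 + 4 + 4 + 4 + 4 + 4 = 110 = |G|.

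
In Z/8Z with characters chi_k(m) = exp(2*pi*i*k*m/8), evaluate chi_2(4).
chi_2(4) = zeta_8^8 = 1

Working: chi_2(4) = zeta_8^(2*4) = zeta_8^8. Since zeta_8^8 = 1, this equals zeta_8^0 = exp(2*pi*i*0/8) = 1.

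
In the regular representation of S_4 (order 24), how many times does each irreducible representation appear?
Each irreducible V_i of dimension d_i appears with multiplicity d_i, i.e. rho_reg = (direct sum over all irreducibles V_i) d_i V_i. The irreducible dimensions for S_4 are 1, 1, 2, 3, 3: 2 irreducibles of dimension 1, each with multiplicity 1; 1 irreducible of dimension 2, with multiplicity 2; 2 irreducibles of dimension 3, each with multiplicity 3. Total dimension 2*1*1 + 1*2*2 + 2*3*3 = 24 = |G|.

Reasoning: General theorem: in the regular representation of a finite group G, each irreducible appears with multiplicity equal to its dimension. Check: dim(rho_reg) = sum d_i^2 = 1 + 1 + 4 + 9 + 9 = 24 = |G|.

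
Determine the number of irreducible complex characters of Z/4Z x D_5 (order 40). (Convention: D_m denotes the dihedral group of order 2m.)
16

The number of irreducible complex representations of a finite group equals its number of conjugacy classes. For a direct product, #classes(G x H) = #classes(G) * #classes(H). Z/4Z has 4 classes (abelian), D_5 has 4 classes, so 4 * 4 = 16, so Z/4Z x D_5 (order 40) has exactly 16 irreducible complex representations.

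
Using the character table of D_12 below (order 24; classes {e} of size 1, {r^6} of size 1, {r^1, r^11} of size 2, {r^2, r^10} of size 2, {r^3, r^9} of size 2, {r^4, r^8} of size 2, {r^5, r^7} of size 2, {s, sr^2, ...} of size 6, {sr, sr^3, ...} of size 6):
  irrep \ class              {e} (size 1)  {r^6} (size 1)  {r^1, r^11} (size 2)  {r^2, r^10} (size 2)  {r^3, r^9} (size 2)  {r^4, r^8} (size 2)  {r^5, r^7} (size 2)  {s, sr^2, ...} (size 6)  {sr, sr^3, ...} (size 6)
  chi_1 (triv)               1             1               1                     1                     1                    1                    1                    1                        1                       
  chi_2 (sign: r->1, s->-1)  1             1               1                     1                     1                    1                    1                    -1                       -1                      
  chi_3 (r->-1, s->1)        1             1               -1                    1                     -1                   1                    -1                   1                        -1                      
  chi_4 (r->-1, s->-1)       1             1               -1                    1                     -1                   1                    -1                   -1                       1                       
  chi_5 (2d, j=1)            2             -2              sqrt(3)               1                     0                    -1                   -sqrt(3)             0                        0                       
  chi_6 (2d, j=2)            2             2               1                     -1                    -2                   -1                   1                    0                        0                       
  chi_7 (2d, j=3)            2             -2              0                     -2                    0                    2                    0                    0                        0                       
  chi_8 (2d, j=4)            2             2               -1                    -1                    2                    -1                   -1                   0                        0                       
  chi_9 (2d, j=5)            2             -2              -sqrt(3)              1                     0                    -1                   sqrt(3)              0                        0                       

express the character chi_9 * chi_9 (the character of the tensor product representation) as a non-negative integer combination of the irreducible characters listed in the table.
chi_9 tensor chi_9 = chi_1 + chi_2 + chi_6 (all other irreducibles have multiplicity 0).

Details: The character of a tensor product is the pointwise product (chi_9 * chi_9)(C) = chi_9(C) * chi_9(C):
  {e}: (2)*(2), {r^6}: (-2)*(-2), {r^1, r^11}: (-sqrt(3))*(-sqrt(3)), {r^2, r^10}: (1)*(1), {r^3, r^9}: (0)*(0), {r^4, r^8}: (-1)*(-1), {r^5, r^7}: (sqrt(3))*(sqrt(3)), {s, sr^2, ...}: (0)*(0), {sr, sr^3, ...}: (0)*(0)
so (chi_9 * chi_9) takes values
  {e} -> 4, {r^6} -> 4, {r^1, r^11} -> 3, {r^2, r^10} -> 1, {r^3, r^9} -> 0, {r^4, r^8} -> 1, {r^5, r^7} -> 3, {s, sr^2, ...} -> 0, {sr, sr^3, ...} -> 0.
Now take the inner product of this character with each irreducible chi from the table, <chi_9*chi_9, chi> = (1/24) sum_C |C| (chi_9*chi_9)(C) conj(chi(C)):
  <chi_9*chi_9, chi_1> = (1/24)[1*(4)*conj(1) + 1*(4)*conj(1) + 2*(3)*conj(1) + 2*(1)*conj(1) + 2*(0)*conj(1) + 2*(1)*conj(1) + 2*(3)*conj(1) + 6*(0)*conj(1) + 6*(0)*conj(1)]
      = (1/24)[(4) + (4) + (6) + (2) + (0) + (2) + (6) + (0) + (0)] = 24/24 = 1
  <chi_9*chi_9, chi_2> = (1/24)[1*(4)*conj(1) + 1*(4)*conj(1) + 2*(3)*conj(1) + 2*(1)*conj(1) + 2*(0)*conj(1) + 2*(1)*conj(1) + 2*(3)*conj(1) + 6*(0)*conj(-1) + 6*(0)*conj(-1)]
      = (1/24)[(4) + (4) + (6) + (2) + (0) + (2) + (6) + (0) + (0)] = 24/24 = 1
  <chi_9*chi_9, chi_3> = (1/24)[1*(4)*conj(1) + 1*(4)*conj(1) + 2*(3)*conj(-1) + 2*(1)*conj(1) + 2*(0)*conj(-1) + 2*(1)*conj(1) + 2*(3)*conj(-1) + 6*(0)*conj(1) + 6*(0)*conj(-1)]
      = (1/24)[(4) + (4) + (-6) + (2) + (0) + (2) + (-6) + (0) + (0)] = 0/24 = 0
  <chi_9*chi_9, chi_4> = (1/24)[1*(4)*conj(1) + 1*(4)*conj(1) + 2*(3)*conj(-1) + 2*(1)*conj(1) + 2*(0)*conj(-1) + 2*(1)*conj(1) + 2*(3)*conj(-1) + 6*(0)*conj(-1) + 6*(0)*conj(1)]
      = (1/24)[(4) + (4) + (-6) + (2) + (0) + (2) + (-6) + (0) + (0)] = 0/24 = 0
  <chi_9*chi_9, chi_5> = (1/24)[1*(4)*conj(2) + 1*(4)*conj(-2) + 2*(3)*conj(sqrt(3)) + 2*(1)*conj(1) + 2*(0)*conj(0) + 2*(1)*conj(-1) + 2*(3)*conj(-sqrt(3)) + 6*(0)*conj(0) + 6*(0)*conj(0)]
      = (1/24)[(8) + (-8) + (6*sqrt(3)) + (2) + (0) + (-2) + (-6*sqrt(3)) + (0) + (0)] = 0/24 = 0
  <chi_9*chi_9, chi_6> = (1/24)[1*(4)*conj(2) + 1*(4)*conj(2) + 2*(3)*conj(1) + 2*(1)*conj(-1) + 2*(0)*conj(-2) + 2*(1)*conj(-1) + 2*(3)*conj(1) + 6*(0)*conj(0) + 6*(0)*conj(0)]
      = (1/24)[(8) + (8) + (6) + (-2) + (0) + (-2) + (6) + (0) + (0)] = 24/24 = 1
  <chi_9*chi_9, chi_7> = (1/24)[1*(4)*conj(2) + 1*(4)*conj(-2) + 2*(3)*conj(0) + 2*(1)*conj(-2) + 2*(0)*conj(0) + 2*(1)*conj(2) + 2*(3)*conj(0) + 6*(0)*conj(0) + 6*(0)*conj(0)]
      = (1/24)[(8) + (-8) + (0) + (-4) + (0) + (4) + (0) + (0) + (0)] = 0/24 = 0
  <chi_9*chi_9, chi_8> = (1/24)[1*(4)*conj(2) + 1*(4)*conj(2) + 2*(3)*conj(-1) + 2*(1)*conj(-1) + 2*(0)*conj(2) + 2*(1)*conj(-1) + 2*(3)*conj(-1) + 6*(0)*conj(0) + 6*(0)*conj(0)]
      = (1/24)[(8) + (8) + (-6) + (-2) + (0) + (-2) + (-6) + (0) + (0)] = 0/24 = 0
  <chi_9*chi_9, chi_9> = (1/24)[1*(4)*conj(2) + 1*(4)*conj(-2) + 2*(3)*conj(-sqrt(3)) + 2*(1)*conj(1) + 2*(0)*conj(0) + 2*(1)*conj(-1) + 2*(3)*conj(sqrt(3)) + 6*(0)*conj(0) + 6*(0)*conj(0)]
      = (1/24)[(8) + (-8) + (-6*sqrt(3)) + (2) + (0) + (-2) + (6*sqrt(3)) + (0) + (0)] = 0/24 = 0
Hence the multiplicities are chi_1: 1, chi_2: 1, chi_6: 1. Dimension check: dim(chi_9)*dim(chi_9) = 2*2 = 4 and sum (mult * dim) = 1*1 + 1*1 + 1*2 = 4.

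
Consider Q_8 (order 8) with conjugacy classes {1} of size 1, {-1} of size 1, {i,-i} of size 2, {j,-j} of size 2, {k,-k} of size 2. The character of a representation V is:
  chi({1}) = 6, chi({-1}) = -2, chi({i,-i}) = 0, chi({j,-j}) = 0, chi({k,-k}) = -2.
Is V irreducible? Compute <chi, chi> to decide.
Not irreducible (reducible): <chi, chi> = 6 > 1.

Reasoning: <chi, chi> = (1/|G|) sum_C |C| * |chi(C)|^2 = (1/8)[1*|6|^2 + 1*|-2|^2 + 2*|0|^2 + 2*|0|^2 + 2*|-2|^2]
  = (1/8)[(36) + (4) + (0) + (0) + (8)] = 48/8 = 6.
A character is irreducible iff <chi, chi> = 1, so this representation is reducible.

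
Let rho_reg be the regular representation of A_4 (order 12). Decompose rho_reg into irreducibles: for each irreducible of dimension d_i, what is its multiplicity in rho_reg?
Each irreducible V_i of dimension d_i appears with multiplicity d_i, i.e. rho_reg = (direct sum over all irreducibles V_i) d_i V_i. The irreducible dimensions for A_4 are 1, 1, 1, 3: 3 irreducibles of dimension 1, each with multiplicity 1; 1 irreducible of dimension 3, with multiplicity 3. Total dimension 3*1*1 + 1*3*3 = 12 = |G|.

Why: General theorem: in the regular representation of a finite group G, each irreducible appears with multiplicity equal to its dimension. Check: dim(rho_reg) = sum d_i^2 = 1 + 1 + 1 + 9 = 12 = |G|.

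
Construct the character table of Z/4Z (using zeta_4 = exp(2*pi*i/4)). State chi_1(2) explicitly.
Character table of Z/4Z (irreps indexed chi_0,...,chi_3 with chi_k(m) = zeta_4^(k*m), zeta_4 = exp(2*pi*i/4)):
  irrep \ class  {0} (size 1)  {1} (size 1)  {2} (size 1)  {3} (size 1)
  chi_0          1             1             1             1           
  chi_1          1             I             -1            -I          
  chi_2          1             -1            1             -1          
  chi_3          1             -I            -1            I           

Spot check: chi_1(2) = zeta_4^(1*2) = zeta_4^2 = -1.

Solution. Z/4Z is abelian, so all 4 irreducible complex representations are 1-dimensional. They are given by chi_k(m) = zeta_4^(k*m) for k = 0,...,3. Row orthogonality: sum_m chi_k(m) conj(chi_l(m)) = 4 * [k = l].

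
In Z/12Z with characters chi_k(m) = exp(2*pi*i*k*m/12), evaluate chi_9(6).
chi_9(6) = zeta_12^54 = -1

Why: chi_9(6) = zeta_12^(9*6) = zeta_12^54. Since zeta_12^12 = 1, this equals zeta_12^6 = exp(2*pi*i*6/12) = -1.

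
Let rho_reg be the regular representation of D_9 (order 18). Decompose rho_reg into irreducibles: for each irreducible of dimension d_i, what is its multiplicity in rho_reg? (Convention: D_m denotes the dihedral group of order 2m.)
Each irreducible V_i of dimension d_i appears with multiplicity d_i, i.e. rho_reg = (direct sum over all irreducibles V_i) d_i V_i. The irreducible dimensions for D_9 are 1, 1, 2, 2, 2, 2: 2 irreducibles of dimension 1, each with multiplicity 1; 4 irreducibles of dimension 2, each with multiplicity 2. Total dimension 2*1*1 + 4*2*2 = 18 = |G|.

Why: General theorem: in the regular representation of a finite group G, each irreducible appears with multiplicity equal to its dimension. Check: dim(rho_reg) = sum d_i^2 = 1 + 1 + 4 + 4 + 4 + 4 = 18 = |G|.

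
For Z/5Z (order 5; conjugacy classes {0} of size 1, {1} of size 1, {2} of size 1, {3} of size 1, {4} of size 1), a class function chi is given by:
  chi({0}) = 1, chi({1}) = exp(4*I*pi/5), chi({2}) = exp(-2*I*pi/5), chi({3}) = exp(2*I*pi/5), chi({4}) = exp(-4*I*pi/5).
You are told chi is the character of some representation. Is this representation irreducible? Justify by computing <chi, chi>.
Irreducible: <chi, chi> = 1.

Reasoning: <chi, chi> = (1/|G|) sum_C |C| * |chi(C)|^2 = (1/5)[1*|1|^2 + 1*|exp(4*I*pi/5)|^2 + 1*|exp(-2*I*pi/5)|^2 + 1*|exp(2*I*pi/5)|^2 + 1*|exp(-4*I*pi/5)|^2]
  = (1/5)[(1) + (1) + (1) + (1) + (1)] = 5/5 = 1.
(Exp terms are combined using exp(i*s)*conj(exp(i*t)) = exp(i*(s-t)), and sums of them are collapsed using the identity that for every m > 1 the m distinct m-th roots of unity sum to 0, e.g. 1 + exp(2*I*pi/3) + exp(-2*I*pi/3) = 0.)
A character is irreducible iff <chi, chi> = 1, so this representation is irreducible.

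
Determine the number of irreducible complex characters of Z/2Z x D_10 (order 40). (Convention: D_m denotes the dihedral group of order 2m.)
16

Why: The number of irreducible complex representations of a finite group equals its number of conjugacy classes. For a direct product, #classes(G x H) = #classes(G) * #classes(H). Z/2Z has 2 classes (abelian), D_10 has 8 classes, so 2 * 8 = 16, so Z/2Z x D_10 (order 40) has exactly 16 irreducible complex representations.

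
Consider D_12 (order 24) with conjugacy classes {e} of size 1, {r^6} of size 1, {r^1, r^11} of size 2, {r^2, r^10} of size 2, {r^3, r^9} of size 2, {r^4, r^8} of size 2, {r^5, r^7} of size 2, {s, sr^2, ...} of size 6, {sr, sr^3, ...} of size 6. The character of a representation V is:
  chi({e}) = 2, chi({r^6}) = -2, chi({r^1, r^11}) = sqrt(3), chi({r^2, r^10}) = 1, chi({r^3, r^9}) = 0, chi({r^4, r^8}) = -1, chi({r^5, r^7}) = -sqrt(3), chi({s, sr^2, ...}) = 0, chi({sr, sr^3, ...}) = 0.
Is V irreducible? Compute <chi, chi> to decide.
Irreducible: <chi, chi> = 1.

Justification: <chi, chi> = (1/|G|) sum_C |C| * |chi(C)|^2 = (1/24)[1*|2|^2 + 1*|-2|^2 + 2*|sqrt(3)|^2 + 2*|1|^2 + 2*|0|^2 + 2*|-1|^2 + 2*|-sqrt(3)|^2 + 6*|0|^2 + 6*|0|^2]
  = (1/24)[(4) + (4) + (6) + (2) + (0) + (2) + (6) + (0) + (0)] = 24/24 = 1.
A character is irreducible iff <chi, chi> = 1, so this representation is irreducible.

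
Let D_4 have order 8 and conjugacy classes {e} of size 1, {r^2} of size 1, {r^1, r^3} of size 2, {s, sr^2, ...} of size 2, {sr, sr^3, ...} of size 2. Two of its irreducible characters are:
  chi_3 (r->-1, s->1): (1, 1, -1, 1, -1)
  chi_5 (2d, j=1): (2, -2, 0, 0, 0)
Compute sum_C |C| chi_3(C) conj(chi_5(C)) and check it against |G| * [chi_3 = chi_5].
Sum = 0; so <chi_3, chi_5> = 0 (distinct irreducibles are orthogonal).

Justification: Compute term by term over conjugacy classes (|C| * chi_3(C) * conj(chi_5(C))):
  1*(1)*conj(2) + 1*(1)*conj(-2) + 2*(-1)*conj(0) + 2*(1)*conj(0) + 2*(-1)*conj(0)
  = (2) + (-2) + (0) + (0) + (0)
  = 0.
Dividing by |G| = 8 gives 0/8 = 0, matching the row-orthogonality relation <chi_3, chi_5> = [chi_3 = chi_5].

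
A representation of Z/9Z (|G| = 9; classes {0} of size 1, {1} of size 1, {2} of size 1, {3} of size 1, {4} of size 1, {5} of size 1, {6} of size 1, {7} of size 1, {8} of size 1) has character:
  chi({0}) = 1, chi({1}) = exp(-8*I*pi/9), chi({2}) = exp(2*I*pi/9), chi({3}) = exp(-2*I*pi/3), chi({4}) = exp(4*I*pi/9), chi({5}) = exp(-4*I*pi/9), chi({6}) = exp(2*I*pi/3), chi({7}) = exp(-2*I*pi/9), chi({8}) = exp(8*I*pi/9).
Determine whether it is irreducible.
Irreducible: <chi, chi> = 1.

<chi, chi> = (1/|G|) sum_C |C| * |chi(C)|^2 = (1/9)[1*|1|^2 + 1*|exp(-8*I*pi/9)|^2 + 1*|exp(2*I*pi/9)|^2 + 1*|exp(-2*I*pi/3)|^2 + 1*|exp(4*I*pi/9)|^2 + 1*|exp(-4*I*pi/9)|^2 + 1*|exp(2*I*pi/3)|^2 + 1*|exp(-2*I*pi/9)|^2 + 1*|exp(8*I*pi/9)|^2]
  = (1/9)[(1) + (1) + (1) + (1) + (1) + (1) + (1) + (1) + (1)] = 9/9 = 1.
(Exp terms are combined using exp(i*s)*conj(exp(i*t)) = exp(i*(s-t)), and sums of them are collapsed using the identity that for every m > 1 the m distinct m-th roots of unity sum to 0, e.g. 1 + exp(2*I*pi/3) + exp(-2*I*pi/3) = 0.)
A character is irreducible iff <chi, chi> = 1, so this representation is irreducible.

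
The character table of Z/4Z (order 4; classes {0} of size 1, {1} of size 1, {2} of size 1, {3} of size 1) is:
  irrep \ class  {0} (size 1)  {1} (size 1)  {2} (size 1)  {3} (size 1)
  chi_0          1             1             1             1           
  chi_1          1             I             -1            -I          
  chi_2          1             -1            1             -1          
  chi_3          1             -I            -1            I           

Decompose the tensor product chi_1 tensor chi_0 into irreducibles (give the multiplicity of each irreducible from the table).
chi_1 tensor chi_0 = chi_1 (all other irreducibles have multiplicity 0).

Proof sketch: The character of a tensor product is the pointwise product (chi_1 * chi_0)(C) = chi_1(C) * chi_0(C):
  {0}: (1)*(1), {1}: (I)*(1), {2}: (-1)*(1), {3}: (-I)*(1)
so (chi_1 * chi_0) takes values
  {0} -> 1, {1} -> I, {2} -> -1, {3} -> -I.
Now take the inner product of this character with each irreducible chi from the table, <chi_1*chi_0, chi> = (1/4) sum_C |C| (chi_1*chi_0)(C) conj(chi(C)):
  <chi_1*chi_0, chi_0> = (1/4)[1*(1)*conj(1) + 1*(I)*conj(1) + 1*(-1)*conj(1) + 1*(-I)*conj(1)]
      = (1/4)[(1) + (I) + (-1) + (-I)] = 0/4 = 0
  <chi_1*chi_0, chi_1> = (1/4)[1*(1)*conj(1) + 1*(I)*conj(I) + 1*(-1)*conj(-1) + 1*(-I)*conj(-I)]
      = (1/4)[(1) + (1) + (1) + (1)] = 4/4 = 1
  <chi_1*chi_0, chi_2> = (1/4)[1*(1)*conj(1) + 1*(I)*conj(-1) + 1*(-1)*conj(1) + 1*(-I)*conj(-1)]
      = (1/4)[(1) + (-I) + (-1) + (I)] = 0/4 = 0
  <chi_1*chi_0, chi_3> = (1/4)[1*(1)*conj(1) + 1*(I)*conj(-I) + 1*(-1)*conj(-1) + 1*(-I)*conj(I)]
      = (1/4)[(1) + (-1) + (1) + (-1)] = 0/4 = 0
(Exp terms are combined using exp(i*s)*conj(exp(i*t)) = exp(i*(s-t)), and sums of them are collapsed using the identity that for every m > 1 the m distinct m-th roots of unity sum to 0, e.g. 1 + exp(2*I*pi/3) + exp(-2*I*pi/3) = 0.)
Hence the multiplicities are chi_1: 1. Dimension check: dim(chi_1)*dim(chi_0) = 1*1 = 1 and sum (mult * dim) = 1*1 = 1.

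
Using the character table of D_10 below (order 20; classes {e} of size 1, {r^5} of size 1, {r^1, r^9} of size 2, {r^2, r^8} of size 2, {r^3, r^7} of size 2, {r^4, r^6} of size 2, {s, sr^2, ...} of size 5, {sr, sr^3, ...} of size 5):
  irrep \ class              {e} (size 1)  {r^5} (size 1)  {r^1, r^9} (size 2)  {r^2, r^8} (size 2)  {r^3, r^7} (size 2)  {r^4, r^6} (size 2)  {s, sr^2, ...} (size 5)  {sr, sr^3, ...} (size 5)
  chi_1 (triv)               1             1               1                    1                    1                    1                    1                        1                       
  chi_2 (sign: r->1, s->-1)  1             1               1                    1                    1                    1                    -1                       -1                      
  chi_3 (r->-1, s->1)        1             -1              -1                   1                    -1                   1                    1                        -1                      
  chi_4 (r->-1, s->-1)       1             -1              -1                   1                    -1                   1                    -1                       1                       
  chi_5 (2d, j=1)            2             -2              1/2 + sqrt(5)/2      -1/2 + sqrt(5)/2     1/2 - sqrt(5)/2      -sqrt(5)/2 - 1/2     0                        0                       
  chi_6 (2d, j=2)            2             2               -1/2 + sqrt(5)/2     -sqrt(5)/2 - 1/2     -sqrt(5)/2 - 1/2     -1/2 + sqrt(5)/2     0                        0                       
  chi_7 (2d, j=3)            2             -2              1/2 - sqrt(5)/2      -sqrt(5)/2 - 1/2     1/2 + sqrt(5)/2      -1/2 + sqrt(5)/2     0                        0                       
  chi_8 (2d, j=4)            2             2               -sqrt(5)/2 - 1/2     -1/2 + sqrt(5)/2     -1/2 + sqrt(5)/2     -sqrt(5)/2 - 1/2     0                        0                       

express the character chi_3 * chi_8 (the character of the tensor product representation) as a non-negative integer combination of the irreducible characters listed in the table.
chi_3 tensor chi_8 = chi_5 (all other irreducibles have multiplicity 0).

Solution. The character of a tensor product is the pointwise product (chi_3 * chi_8)(C) = chi_3(C) * chi_8(C):
  {e}: (1)*(2), {r^5}: (-1)*(2), {r^1, r^9}: (-1)*(-sqrt(5)/2 - 1/2), {r^2, r^8}: (1)*(-1/2 + sqrt(5)/2), {r^3, r^7}: (-1)*(-1/2 + sqrt(5)/2), {r^4, r^6}: (1)*(-sqrt(5)/2 - 1/2), {s, sr^2, ...}: (1)*(0), {sr, sr^3, ...}: (-1)*(0)
so (chi_3 * chi_8) takes values
  {e} -> 2, {r^5} -> -2, {r^1, r^9} -> 1/2 + sqrt(5)/2, {r^2, r^8} -> -1/2 + sqrt(5)/2, {r^3, r^7} -> 1/2 - sqrt(5)/2, {r^4, r^6} -> -sqrt(5)/2 - 1/2, {s, sr^2, ...} -> 0, {sr, sr^3, ...} -> 0.
Now take the inner product of this character with each irreducible chi from the table, <chi_3*chi_8, chi> = (1/20) sum_C |C| (chi_3*chi_8)(C) conj(chi(C)):
  <chi_3*chi_8, chi_1> = (1/20)[1*(2)*conj(1) + 1*(-2)*conj(1) + 2*(1/2 + sqrt(5)/2)*conj(1) + 2*(-1/2 + sqrt(5)/2)*conj(1) + 2*(1/2 - sqrt(5)/2)*conj(1) + 2*(-sqrt(5)/2 - 1/2)*conj(1) + 5*(0)*conj(1) + 5*(0)*conj(1)]
      = (1/20)[(2) + (-2) + (1 + sqrt(5)) + (-1 + sqrt(5)) + (1 - sqrt(5)) + (-sqrt(5) - 1) + (0) + (0)] = 0/20 = 0
  <chi_3*chi_8, chi_2> = (1/20)[1*(2)*conj(1) + 1*(-2)*conj(1) + 2*(1/2 + sqrt(5)/2)*conj(1) + 2*(-1/2 + sqrt(5)/2)*conj(1) + 2*(1/2 - sqrt(5)/2)*conj(1) + 2*(-sqrt(5)/2 - 1/2)*conj(1) + 5*(0)*conj(-1) + 5*(0)*conj(-1)]
      = (1/20)[(2) + (-2) + (1 + sqrt(5)) + (-1 + sqrt(5)) + (1 - sqrt(5)) + (-sqrt(5) - 1) + (0) + (0)] = 0/20 = 0
  <chi_3*chi_8, chi_3> = (1/20)[1*(2)*conj(1) + 1*(-2)*conj(-1) + 2*(1/2 + sqrt(5)/2)*conj(-1) + 2*(-1/2 + sqrt(5)/2)*conj(1) + 2*(1/2 - sqrt(5)/2)*conj(-1) + 2*(-sqrt(5)/2 - 1/2)*conj(1) + 5*(0)*conj(1) + 5*(0)*conj(-1)]
      = (1/20)[(2) + (2) + (-sqrt(5) - 1) + (-1 + sqrt(5)) + (-1 + sqrt(5)) + (-sqrt(5) - 1) + (0) + (0)] = 0/20 = 0
  <chi_3*chi_8, chi_4> = (1/20)[1*(2)*conj(1) + 1*(-2)*conj(-1) + 2*(1/2 + sqrt(5)/2)*conj(-1) + 2*(-1/2 + sqrt(5)/2)*conj(1) + 2*(1/2 - sqrt(5)/2)*conj(-1) + 2*(-sqrt(5)/2 - 1/2)*conj(1) + 5*(0)*conj(-1) + 5*(0)*conj(1)]
      = (1/20)[(2) + (2) + (-sqrt(5) - 1) + (-1 + sqrt(5)) + (-1 + sqrt(5)) + (-sqrt(5) - 1) + (0) + (0)] = 0/20 = 0
  <chi_3*chi_8, chi_5> = (1/20)[1*(2)*conj(2) + 1*(-2)*conj(-2) + 2*(1/2 + sqrt(5)/2)*conj(1/2 + sqrt(5)/2) + 2*(-1/2 + sqrt(5)/2)*conj(-1/2 + sqrt(5)/2) + 2*(1/2 - sqrt(5)/2)*conj(1/2 - sqrt(5)/2) + 2*(-sqrt(5)/2 - 1/2)*conj(-sqrt(5)/2 - 1/2) + 5*(0)*conj(0) + 5*(0)*conj(0)]
      = (1/20)[(4) + (4) + (sqrt(5) + 3) + (3 - sqrt(5)) + (3 - sqrt(5)) + (sqrt(5) + 3) + (0) + (0)] = 20/20 = 1
  <chi_3*chi_8, chi_6> = (1/20)[1*(2)*conj(2) + 1*(-2)*conj(2) + 2*(1/2 + sqrt(5)/2)*conj(-1/2 + sqrt(5)/2) + 2*(-1/2 + sqrt(5)/2)*conj(-sqrt(5)/2 - 1/2) + 2*(1/2 - sqrt(5)/2)*conj(-sqrt(5)/2 - 1/2) + 2*(-sqrt(5)/2 - 1/2)*conj(-1/2 + sqrt(5)/2) + 5*(0)*conj(0) + 5*(0)*conj(0)]
      = (1/20)[(4) + (-4) + (2) + (-2) + (2) + (-2) + (0) + (0)] = 0/20 = 0
  <chi_3*chi_8, chi_7> = (1/20)[1*(2)*conj(2) + 1*(-2)*conj(-2) + 2*(1/2 + sqrt(5)/2)*conj(1/2 - sqrt(5)/2) + 2*(-1/2 + sqrt(5)/2)*conj(-sqrt(5)/2 - 1/2) + 2*(1/2 - sqrt(5)/2)*conj(1/2 + sqrt(5)/2) + 2*(-sqrt(5)/2 - 1/2)*conj(-1/2 + sqrt(5)/2) + 5*(0)*conj(0) + 5*(0)*conj(0)]
      = (1/20)[(4) + (4) + (-2) + (-2) + (-2) + (-2) + (0) + (0)] = 0/20 = 0
  <chi_3*chi_8, chi_8> = (1/20)[1*(2)*conj(2) + 1*(-2)*conj(2) + 2*(1/2 + sqrt(5)/2)*conj(-sqrt(5)/2 - 1/2) + 2*(-1/2 + sqrt(5)/2)*conj(-1/2 + sqrt(5)/2) + 2*(1/2 - sqrt(5)/2)*conj(-1/2 + sqrt(5)/2) + 2*(-sqrt(5)/2 - 1/2)*conj(-sqrt(5)/2 - 1/2) + 5*(0)*conj(0) + 5*(0)*conj(0)]
      = (1/20)[(4) + (-4) + (-3 - sqrt(5)) + (3 - sqrt(5)) + (-3 + sqrt(5)) + (sqrt(5) + 3) + (0) + (0)] = 0/20 = 0
Hence the multiplicities are chi_5: 1. Dimension check: dim(chi_3)*dim(chi_8) = 1*2 = 2 and sum (mult * dim) = 1*2 = 2.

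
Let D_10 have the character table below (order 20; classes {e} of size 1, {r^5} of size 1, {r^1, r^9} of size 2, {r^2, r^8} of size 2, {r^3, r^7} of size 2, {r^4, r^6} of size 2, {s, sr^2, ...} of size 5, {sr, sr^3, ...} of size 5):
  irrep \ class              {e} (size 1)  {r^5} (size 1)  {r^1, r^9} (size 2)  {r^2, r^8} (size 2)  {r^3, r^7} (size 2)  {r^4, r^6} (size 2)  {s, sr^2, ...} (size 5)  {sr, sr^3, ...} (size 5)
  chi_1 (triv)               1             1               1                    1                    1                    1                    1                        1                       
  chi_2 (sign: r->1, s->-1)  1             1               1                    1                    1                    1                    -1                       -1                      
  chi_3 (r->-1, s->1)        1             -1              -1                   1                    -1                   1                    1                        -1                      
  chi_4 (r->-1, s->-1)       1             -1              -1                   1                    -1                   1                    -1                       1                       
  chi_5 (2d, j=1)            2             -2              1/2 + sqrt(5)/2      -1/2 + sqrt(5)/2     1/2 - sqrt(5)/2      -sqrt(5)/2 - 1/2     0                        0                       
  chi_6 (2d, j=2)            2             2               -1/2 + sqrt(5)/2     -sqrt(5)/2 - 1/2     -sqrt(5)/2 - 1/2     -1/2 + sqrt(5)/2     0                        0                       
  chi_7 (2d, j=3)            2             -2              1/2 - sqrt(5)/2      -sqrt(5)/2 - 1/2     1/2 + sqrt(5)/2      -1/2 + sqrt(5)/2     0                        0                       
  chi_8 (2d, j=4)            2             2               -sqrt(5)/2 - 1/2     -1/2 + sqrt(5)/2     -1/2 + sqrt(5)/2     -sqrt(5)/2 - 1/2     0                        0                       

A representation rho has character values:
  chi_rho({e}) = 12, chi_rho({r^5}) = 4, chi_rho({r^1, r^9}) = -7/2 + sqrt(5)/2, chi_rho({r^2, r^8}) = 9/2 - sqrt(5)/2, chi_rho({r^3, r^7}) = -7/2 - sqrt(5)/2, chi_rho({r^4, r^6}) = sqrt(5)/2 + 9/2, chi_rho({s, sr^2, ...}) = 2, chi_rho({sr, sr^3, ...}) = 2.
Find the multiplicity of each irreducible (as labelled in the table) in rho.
Multiplicities: chi_1: 2, chi_2: 0, chi_3: 2, chi_4: 2, chi_5: 0, chi_6: 2, chi_7: 0, chi_8: 1.

Justification: Use <chi_rho, chi> = (1/|G|) sum_C |C| * chi_rho(C) * conj(chi(C)) with |G| = 20 for each irreducible chi in the table:
  <chi_rho, chi_1> = (1/20)[1*(12)*conj(1) + 1*(4)*conj(1) + 2*(-7/2 + sqrt(5)/2)*conj(1) + 2*(9/2 - sqrt(5)/2)*conj(1) + 2*(-7/2 - sqrt(5)/2)*conj(1) + 2*(sqrt(5)/2 + 9/2)*conj(1) + 5*(2)*conj(1) + 5*(2)*conj(1)]
      = (1/20)[(12) + (4) + (-7 + sqrt(5)) + (9 - sqrt(5)) + (-7 - sqrt(5)) + (sqrt(5) + 9) + (10) + (10)] = 40/20 = 2
  <chi_rho, chi_2> = (1/20)[1*(12)*conj(1) + 1*(4)*conj(1) + 2*(-7/2 + sqrt(5)/2)*conj(1) + 2*(9/2 - sqrt(5)/2)*conj(1) + 2*(-7/2 - sqrt(5)/2)*conj(1) + 2*(sqrt(5)/2 + 9/2)*conj(1) + 5*(2)*conj(-1) + 5*(2)*conj(-1)]
      = (1/20)[(12) + (4) + (-7 + sqrt(5)) + (9 - sqrt(5)) + (-7 - sqrt(5)) + (sqrt(5) + 9) + (-10) + (-10)] = 0/20 = 0
  <chi_rho, chi_3> = (1/20)[1*(12)*conj(1) + 1*(4)*conj(-1) + 2*(-7/2 + sqrt(5)/2)*conj(-1) + 2*(9/2 - sqrt(5)/2)*conj(1) + 2*(-7/2 - sqrt(5)/2)*conj(-1) + 2*(sqrt(5)/2 + 9/2)*conj(1) + 5*(2)*conj(1) + 5*(2)*conj(-1)]
      = (1/20)[(12) + (-4) + (7 - sqrt(5)) + (9 - sqrt(5)) + (sqrt(5) + 7) + (sqrt(5) + 9) + (10) + (-10)] = 40/20 = 2
  <chi_rho, chi_4> = (1/20)[1*(12)*conj(1) + 1*(4)*conj(-1) + 2*(-7/2 + sqrt(5)/2)*conj(-1) + 2*(9/2 - sqrt(5)/2)*conj(1) + 2*(-7/2 - sqrt(5)/2)*conj(-1) + 2*(sqrt(5)/2 + 9/2)*conj(1) + 5*(2)*conj(-1) + 5*(2)*conj(1)]
      = (1/20)[(12) + (-4) + (7 - sqrt(5)) + (9 - sqrt(5)) + (sqrt(5) + 7) + (sqrt(5) + 9) + (-10) + (10)] = 40/20 = 2
  <chi_rho, chi_5> = (1/20)[1*(12)*conj(2) + 1*(4)*conj(-2) + 2*(-7/2 + sqrt(5)/2)*conj(1/2 + sqrt(5)/2) + 2*(9/2 - sqrt(5)/2)*conj(-1/2 + sqrt(5)/2) + 2*(-7/2 - sqrt(5)/2)*conj(1/2 - sqrt(5)/2) + 2*(sqrt(5)/2 + 9/2)*conj(-sqrt(5)/2 - 1/2) + 5*(2)*conj(0) + 5*(2)*conj(0)]
      = (1/20)[(24) + (-8) + (-3*sqrt(5) - 1) + (-7 + 5*sqrt(5)) + (-1 + 3*sqrt(5)) + (-5*sqrt(5) - 7) + (0) + (0)] = 0/20 = 0
  <chi_rho, chi_6> = (1/20)[1*(12)*conj(2) + 1*(4)*conj(2) + 2*(-7/2 + sqrt(5)/2)*conj(-1/2 + sqrt(5)/2) + 2*(9/2 - sqrt(5)/2)*conj(-sqrt(5)/2 - 1/2) + 2*(-7/2 - sqrt(5)/2)*conj(-sqrt(5)/2 - 1/2) + 2*(sqrt(5)/2 + 9/2)*conj(-1/2 + sqrt(5)/2) + 5*(2)*conj(0) + 5*(2)*conj(0)]
      = (1/20)[(24) + (8) + (6 - 4*sqrt(5)) + (-4*sqrt(5) - 2) + (6 + 4*sqrt(5)) + (-2 + 4*sqrt(5)) + (0) + (0)] = 40/20 = 2
  <chi_rho, chi_7> = (1/20)[1*(12)*conj(2) + 1*(4)*conj(-2) + 2*(-7/2 + sqrt(5)/2)*conj(1/2 - sqrt(5)/2) + 2*(9/2 - sqrt(5)/2)*conj(-sqrt(5)/2 - 1/2) + 2*(-7/2 - sqrt(5)/2)*conj(1/2 + sqrt(5)/2) + 2*(sqrt(5)/2 + 9/2)*conj(-1/2 + sqrt(5)/2) + 5*(2)*conj(0) + 5*(2)*conj(0)]
      = (1/20)[(24) + (-8) + (-6 + 4*sqrt(5)) + (-4*sqrt(5) - 2) + (-4*sqrt(5) - 6) + (-2 + 4*sqrt(5)) + (0) + (0)] = 0/20 = 0
  <chi_rho, chi_8> = (1/20)[1*(12)*conj(2) + 1*(4)*conj(2) + 2*(-7/2 + sqrt(5)/2)*conj(-sqrt(5)/2 - 1/2) + 2*(9/2 - sqrt(5)/2)*conj(-1/2 + sqrt(5)/2) + 2*(-7/2 - sqrt(5)/2)*conj(-1/2 + sqrt(5)/2) + 2*(sqrt(5)/2 + 9/2)*conj(-sqrt(5)/2 - 1/2) + 5*(2)*conj(0) + 5*(2)*conj(0)]
      = (1/20)[(24) + (8) + (1 + 3*sqrt(5)) + (-7 + 5*sqrt(5)) + (1 - 3*sqrt(5)) + (-5*sqrt(5) - 7) + (0) + (0)] = 20/20 = 1
Dimension check: dim(rho) = sum (mult * dim) = 2*1 + 0*1 + 2*1 + 2*1 + 0*2 + 2*2 + 0*2 + 1*2 = 12 = chi_rho(e) = 12.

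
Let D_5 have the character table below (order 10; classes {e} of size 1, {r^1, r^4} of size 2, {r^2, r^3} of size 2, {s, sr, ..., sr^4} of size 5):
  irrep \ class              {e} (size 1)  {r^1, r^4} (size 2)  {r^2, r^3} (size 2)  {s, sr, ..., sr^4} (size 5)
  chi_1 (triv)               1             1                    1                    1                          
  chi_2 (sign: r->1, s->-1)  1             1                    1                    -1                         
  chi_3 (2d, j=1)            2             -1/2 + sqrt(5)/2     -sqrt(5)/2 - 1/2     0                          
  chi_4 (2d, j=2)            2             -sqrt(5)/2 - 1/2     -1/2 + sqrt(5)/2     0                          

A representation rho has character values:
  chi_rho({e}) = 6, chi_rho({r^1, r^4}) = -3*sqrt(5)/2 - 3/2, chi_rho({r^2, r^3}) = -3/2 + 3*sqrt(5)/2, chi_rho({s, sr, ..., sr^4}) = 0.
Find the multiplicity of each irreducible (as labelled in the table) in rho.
Multiplicities: chi_1: 0, chi_2: 0, chi_3: 0, chi_4: 3.

Derivation: Use <chi_rho, chi> = (1/|G|) sum_C |C| * chi_rho(C) * conj(chi(C)) with |G| = 10 for each irreducible chi in the table:
  <chi_rho, chi_1> = (1/10)[1*(6)*conj(1) + 2*(-3*sqrt(5)/2 - 3/2)*conj(1) + 2*(-3/2 + 3*sqrt(5)/2)*conj(1) + 5*(0)*conj(1)]
      = (1/10)[(6) + (-3*sqrt(5) - 3) + (-3 + 3*sqrt(5)) + (0)] = 0/10 = 0
  <chi_rho, chi_2> = (1/10)[1*(6)*conj(1) + 2*(-3*sqrt(5)/2 - 3/2)*conj(1) + 2*(-3/2 + 3*sqrt(5)/2)*conj(1) + 5*(0)*conj(-1)]
      = (1/10)[(6) + (-3*sqrt(5) - 3) + (-3 + 3*sqrt(5)) + (0)] = 0/10 = 0
  <chi_rho, chi_3> = (1/10)[1*(6)*conj(2) + 2*(-3*sqrt(5)/2 - 3/2)*conj(-1/2 + sqrt(5)/2) + 2*(-3/2 + 3*sqrt(5)/2)*conj(-sqrt(5)/2 - 1/2) + 5*(0)*conj(0)]
      = (1/10)[(12) + (-6) + (-6) + (0)] = 0/10 = 0
  <chi_rho, chi_4> = (1/10)[1*(6)*conj(2) + 2*(-3*sqrt(5)/2 - 3/2)*conj(-sqrt(5)/2 - 1/2) + 2*(-3/2 + 3*sqrt(5)/2)*conj(-1/2 + sqrt(5)/2) + 5*(0)*conj(0)]
      = (1/10)[(12) + (3*sqrt(5) + 9) + (9 - 3*sqrt(5)) + (0)] = 30/10 = 3
Dimension check: dim(rho) = sum (mult * dim) = 0*1 + 0*1 + 0*2 + 3*2 = 6 = chi_rho(e) = 6.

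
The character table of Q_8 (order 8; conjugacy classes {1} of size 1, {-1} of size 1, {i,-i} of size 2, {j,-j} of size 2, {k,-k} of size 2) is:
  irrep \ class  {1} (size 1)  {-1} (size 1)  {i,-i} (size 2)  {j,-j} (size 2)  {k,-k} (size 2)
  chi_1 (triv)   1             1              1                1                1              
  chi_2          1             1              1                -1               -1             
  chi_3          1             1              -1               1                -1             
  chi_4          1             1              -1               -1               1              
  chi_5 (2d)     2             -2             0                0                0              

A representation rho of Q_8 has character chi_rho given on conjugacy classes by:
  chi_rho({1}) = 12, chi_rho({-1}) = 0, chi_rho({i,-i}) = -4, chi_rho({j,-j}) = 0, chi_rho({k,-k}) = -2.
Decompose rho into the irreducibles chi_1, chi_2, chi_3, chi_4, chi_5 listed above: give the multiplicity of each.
Multiplicities: chi_1: 0, chi_2: 1, chi_3: 3, chi_4: 2, chi_5: 3.

Working: Use <chi_rho, chi> = (1/|G|) sum_C |C| * chi_rho(C) * conj(chi(C)) with |G| = 8 for each irreducible chi in the table:
  <chi_rho, chi_1> = (1/8)[1*(12)*conj(1) + 1*(0)*conj(1) + 2*(-4)*conj(1) + 2*(0)*conj(1) + 2*(-2)*conj(1)]
      = (1/8)[(12) + (0) + (-8) + (0) + (-4)] = 0/8 = 0
  <chi_rho, chi_2> = (1/8)[1*(12)*conj(1) + 1*(0)*conj(1) + 2*(-4)*conj(1) + 2*(0)*conj(-1) + 2*(-2)*conj(-1)]
      = (1/8)[(12) + (0) + (-8) + (0) + (4)] = 8/8 = 1
  <chi_rho, chi_3> = (1/8)[1*(12)*conj(1) + 1*(0)*conj(1) + 2*(-4)*conj(-1) + 2*(0)*conj(1) + 2*(-2)*conj(-1)]
      = (1/8)[(12) + (0) + (8) + (0) + (4)] = 24/8 = 3
  <chi_rho, chi_4> = (1/8)[1*(12)*conj(1) + 1*(0)*conj(1) + 2*(-4)*conj(-1) + 2*(0)*conj(-1) + 2*(-2)*conj(1)]
      = (1/8)[(12) + (0) + (8) + (0) + (-4)] = 16/8 = 2
  <chi_rho, chi_5> = (1/8)[1*(12)*conj(2) + 1*(0)*conj(-2) + 2*(-4)*conj(0) + 2*(0)*conj(0) + 2*(-2)*conj(0)]
      = (1/8)[(24) + (0) + (0) + (0) + (0)] = 24/8 = 3
Dimension check: dim(rho) = sum (mult * dim) = 0*1 + 1*1 + 3*1 + 2*1 + 3*2 = 12 = chi_rho(e) = 12.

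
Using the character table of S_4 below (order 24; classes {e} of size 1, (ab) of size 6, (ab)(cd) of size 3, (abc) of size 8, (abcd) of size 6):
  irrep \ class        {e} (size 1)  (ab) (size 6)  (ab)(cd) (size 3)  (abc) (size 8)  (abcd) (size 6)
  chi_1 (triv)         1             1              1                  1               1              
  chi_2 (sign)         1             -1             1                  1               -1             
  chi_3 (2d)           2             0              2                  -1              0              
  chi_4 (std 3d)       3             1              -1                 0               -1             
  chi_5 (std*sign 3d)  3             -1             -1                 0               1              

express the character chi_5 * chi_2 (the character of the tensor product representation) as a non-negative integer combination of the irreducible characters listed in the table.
chi_5 tensor chi_2 = chi_4 (all other irreducibles have multiplicity 0).

Proof sketch: The character of a tensor product is the pointwise product (chi_5 * chi_2)(C) = chi_5(C) * chi_2(C):
  {e}: (3)*(1), (ab): (-1)*(-1), (ab)(cd): (-1)*(1), (abc): (0)*(1), (abcd): (1)*(-1)
so (chi_5 * chi_2) takes values
  {e} -> 3, (ab) -> 1, (ab)(cd) -> -1, (abc) -> 0, (abcd) -> -1.
Now take the inner product of this character with each irreducible chi from the table, <chi_5*chi_2, chi> = (1/24) sum_C |C| (chi_5*chi_2)(C) conj(chi(C)):
  <chi_5*chi_2, chi_1> = (1/24)[1*(3)*conj(1) + 6*(1)*conj(1) + 3*(-1)*conj(1) + 8*(0)*conj(1) + 6*(-1)*conj(1)]
      = (1/24)[(3) + (6) + (-3) + (0) + (-6)] = 0/24 = 0
  <chi_5*chi_2, chi_2> = (1/24)[1*(3)*conj(1) + 6*(1)*conj(-1) + 3*(-1)*conj(1) + 8*(0)*conj(1) + 6*(-1)*conj(-1)]
      = (1/24)[(3) + (-6) + (-3) + (0) + (6)] = 0/24 = 0
  <chi_5*chi_2, chi_3> = (1/24)[1*(3)*conj(2) + 6*(1)*conj(0) + 3*(-1)*conj(2) + 8*(0)*conj(-1) + 6*(-1)*conj(0)]
      = (1/24)[(6) + (0) + (-6) + (0) + (0)] = 0/24 = 0
  <chi_5*chi_2, chi_4> = (1/24)[1*(3)*conj(3) + 6*(1)*conj(1) + 3*(-1)*conj(-1) + 8*(0)*conj(0) + 6*(-1)*conj(-1)]
      = (1/24)[(9) + (6) + (3) + (0) + (6)] = 24/24 = 1
  <chi_5*chi_2, chi_5> = (1/24)[1*(3)*conj(3) + 6*(1)*conj(-1) + 3*(-1)*conj(-1) + 8*(0)*conj(0) + 6*(-1)*conj(1)]
      = (1/24)[(9) + (-6) + (3) + (0) + (-6)] = 0/24 = 0
Hence the multiplicities are chi_4: 1. Dimension check: dim(chi_5)*dim(chi_2) = 3*1 = 3 and sum (mult * dim) = 1*3 = 3.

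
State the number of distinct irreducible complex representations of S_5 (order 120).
7

Working: The number of irreducible complex representations of a finite group equals its number of conjugacy classes. Conjugacy classes in S_5 correspond to cycle types, i.e. partitions of 5; there are p(5) = 7 of them, so S_5 (order 120) has exactly 7 irreducible complex representations.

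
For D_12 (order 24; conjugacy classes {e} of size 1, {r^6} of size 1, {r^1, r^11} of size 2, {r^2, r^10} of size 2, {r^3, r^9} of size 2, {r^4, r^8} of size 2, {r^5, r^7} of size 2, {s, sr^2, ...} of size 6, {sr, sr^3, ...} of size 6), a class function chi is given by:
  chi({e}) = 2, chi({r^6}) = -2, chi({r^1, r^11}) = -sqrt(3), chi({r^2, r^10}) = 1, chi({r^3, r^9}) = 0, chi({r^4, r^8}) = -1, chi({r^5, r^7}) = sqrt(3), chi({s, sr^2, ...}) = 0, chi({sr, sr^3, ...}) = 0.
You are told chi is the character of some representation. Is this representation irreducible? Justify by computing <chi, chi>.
Irreducible: <chi, chi> = 1.

Explanation: <chi, chi> = (1/|G|) sum_C |C| * |chi(C)|^2 = (1/24)[1*|2|^2 + 1*|-2|^2 + 2*|-sqrt(3)|^2 + 2*|1|^2 + 2*|0|^2 + 2*|-1|^2 + 2*|sqrt(3)|^2 + 6*|0|^2 + 6*|0|^2]
  = (1/24)[(4) + (4) + (6) + (2) + (0) + (2) + (6) + (0) + (0)] = 24/24 = 1.
A character is irreducible iff <chi, chi> = 1, so this representation is irreducible.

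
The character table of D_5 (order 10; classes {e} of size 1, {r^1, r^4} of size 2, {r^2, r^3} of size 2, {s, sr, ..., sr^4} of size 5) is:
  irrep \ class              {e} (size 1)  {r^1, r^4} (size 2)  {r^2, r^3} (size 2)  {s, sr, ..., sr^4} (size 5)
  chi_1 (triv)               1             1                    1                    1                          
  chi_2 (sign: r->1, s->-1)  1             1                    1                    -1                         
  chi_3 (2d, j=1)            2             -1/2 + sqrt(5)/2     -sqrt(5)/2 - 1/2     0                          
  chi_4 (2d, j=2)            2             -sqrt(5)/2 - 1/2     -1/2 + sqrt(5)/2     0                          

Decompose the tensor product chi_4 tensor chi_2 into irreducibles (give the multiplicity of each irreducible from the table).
chi_4 tensor chi_2 = chi_4 (all other irreducibles have multiplicity 0).

The character of a tensor product is the pointwise product (chi_4 * chi_2)(C) = chi_4(C) * chi_2(C):
  {e}: (2)*(1), {r^1, r^4}: (-sqrt(5)/2 - 1/2)*(1), {r^2, r^3}: (-1/2 + sqrt(5)/2)*(1), {s, sr, ..., sr^4}: (0)*(-1)
so (chi_4 * chi_2) takes values
  {e} -> 2, {r^1, r^4} -> -sqrt(5)/2 - 1/2, {r^2, r^3} -> -1/2 + sqrt(5)/2, {s, sr, ..., sr^4} -> 0.
Now take the inner product of this character with each irreducible chi from the table, <chi_4*chi_2, chi> = (1/10) sum_C |C| (chi_4*chi_2)(C) conj(chi(C)):
  <chi_4*chi_2, chi_1> = (1/10)[1*(2)*conj(1) + 2*(-sqrt(5)/2 - 1/2)*conj(1) + 2*(-1/2 + sqrt(5)/2)*conj(1) + 5*(0)*conj(1)]
      = (1/10)[(2) + (-sqrt(5) - 1) + (-1 + sqrt(5)) + (0)] = 0/10 = 0
  <chi_4*chi_2, chi_2> = (1/10)[1*(2)*conj(1) + 2*(-sqrt(5)/2 - 1/2)*conj(1) + 2*(-1/2 + sqrt(5)/2)*conj(1) + 5*(0)*conj(-1)]
      = (1/10)[(2) + (-sqrt(5) - 1) + (-1 + sqrt(5)) + (0)] = 0/10 = 0
  <chi_4*chi_2, chi_3> = (1/10)[1*(2)*conj(2) + 2*(-sqrt(5)/2 - 1/2)*conj(-1/2 + sqrt(5)/2) + 2*(-1/2 + sqrt(5)/2)*conj(-sqrt(5)/2 - 1/2) + 5*(0)*conj(0)]
      = (1/10)[(4) + (-2) + (-2) + (0)] = 0/10 = 0
  <chi_4*chi_2, chi_4> = (1/10)[1*(2)*conj(2) + 2*(-sqrt(5)/2 - 1/2)*conj(-sqrt(5)/2 - 1/2) + 2*(-1/2 + sqrt(5)/2)*conj(-1/2 + sqrt(5)/2) + 5*(0)*conj(0)]
      = (1/10)[(4) + (sqrt(5) + 3) + (3 - sqrt(5)) + (0)] = 10/10 = 1
Hence the multiplicities are chi_4: 1. Dimension check: dim(chi_4)*dim(chi_2) = 2*1 = 2 and sum (mult * dim) = 1*2 = 2.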